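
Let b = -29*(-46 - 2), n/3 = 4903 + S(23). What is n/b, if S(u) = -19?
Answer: 1221/116 ≈ 10.526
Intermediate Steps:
n = 14652 (n = 3*(4903 - 19) = 3*4884 = 14652)
b = 1392 (b = -29*(-48) = -1*(-1392) = 1392)
n/b = 14652/1392 = 14652*(1/1392) = 1221/116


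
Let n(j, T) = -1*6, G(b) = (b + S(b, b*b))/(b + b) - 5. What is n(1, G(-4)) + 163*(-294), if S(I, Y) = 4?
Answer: -47928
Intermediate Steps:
G(b) = -5 + (4 + b)/(2*b) (G(b) = (b + 4)/(b + b) - 5 = (4 + b)/((2*b)) - 5 = (4 + b)*(1/(2*b)) - 5 = (4 + b)/(2*b) - 5 = -5 + (4 + b)/(2*b))
n(j, T) = -6
n(1, G(-4)) + 163*(-294) = -6 + 163*(-294) = -6 - 47922 = -47928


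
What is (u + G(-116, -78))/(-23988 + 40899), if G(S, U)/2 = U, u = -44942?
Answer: -45098/16911 ≈ -2.6668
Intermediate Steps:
G(S, U) = 2*U
(u + G(-116, -78))/(-23988 + 40899) = (-44942 + 2*(-78))/(-23988 + 40899) = (-44942 - 156)/16911 = -45098*1/16911 = -45098/16911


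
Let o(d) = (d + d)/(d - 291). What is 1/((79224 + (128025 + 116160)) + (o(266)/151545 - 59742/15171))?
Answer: 19159076625/6196142362846051 ≈ 3.0921e-6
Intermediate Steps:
o(d) = 2*d/(-291 + d) (o(d) = (2*d)/(-291 + d) = 2*d/(-291 + d))
1/((79224 + (128025 + 116160)) + (o(266)/151545 - 59742/15171)) = 1/((79224 + (128025 + 116160)) + ((2*266/(-291 + 266))/151545 - 59742/15171)) = 1/((79224 + 244185) + ((2*266/(-25))*(1/151545) - 59742*1/15171)) = 1/(323409 + ((2*266*(-1/25))*(1/151545) - 19914/5057)) = 1/(323409 + (-532/25*1/151545 - 19914/5057)) = 1/(323409 + (-532/3788625 - 19914/5057)) = 1/(323409 - 75449368574/19159076625) = 1/(6196142362846051/19159076625) = 19159076625/6196142362846051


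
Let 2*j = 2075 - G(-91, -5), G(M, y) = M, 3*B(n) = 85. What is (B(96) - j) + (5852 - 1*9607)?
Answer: -14429/3 ≈ -4809.7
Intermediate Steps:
B(n) = 85/3 (B(n) = (⅓)*85 = 85/3)
j = 1083 (j = (2075 - 1*(-91))/2 = (2075 + 91)/2 = (½)*2166 = 1083)
(B(96) - j) + (5852 - 1*9607) = (85/3 - 1*1083) + (5852 - 1*9607) = (85/3 - 1083) + (5852 - 9607) = -3164/3 - 3755 = -14429/3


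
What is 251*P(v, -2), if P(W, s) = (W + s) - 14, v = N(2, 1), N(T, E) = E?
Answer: -3765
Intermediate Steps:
v = 1
P(W, s) = -14 + W + s
251*P(v, -2) = 251*(-14 + 1 - 2) = 251*(-15) = -3765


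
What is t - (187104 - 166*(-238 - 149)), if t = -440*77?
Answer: -285226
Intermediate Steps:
t = -33880
t - (187104 - 166*(-238 - 149)) = -33880 - (187104 - 166*(-238 - 149)) = -33880 - (187104 - 166*(-387)) = -33880 - (187104 - 1*(-64242)) = -33880 - (187104 + 64242) = -33880 - 1*251346 = -33880 - 251346 = -285226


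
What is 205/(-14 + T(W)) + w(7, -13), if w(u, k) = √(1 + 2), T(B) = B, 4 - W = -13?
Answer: 205/3 + √3 ≈ 70.065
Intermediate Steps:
W = 17 (W = 4 - 1*(-13) = 4 + 13 = 17)
w(u, k) = √3
205/(-14 + T(W)) + w(7, -13) = 205/(-14 + 17) + √3 = 205/3 + √3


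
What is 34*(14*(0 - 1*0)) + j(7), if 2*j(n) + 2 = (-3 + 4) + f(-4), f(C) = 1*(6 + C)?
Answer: ½ ≈ 0.50000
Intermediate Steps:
f(C) = 6 + C
j(n) = ½ (j(n) = -1 + ((-3 + 4) + (6 - 4))/2 = -1 + (1 + 2)/2 = -1 + (½)*3 = -1 + 3/2 = ½)
34*(14*(0 - 1*0)) + j(7) = 34*(14*(0 - 1*0)) + ½ = 34*(14*(0 + 0)) + ½ = 34*(14*0) + ½ = 34*0 + ½ = 0 + ½ = ½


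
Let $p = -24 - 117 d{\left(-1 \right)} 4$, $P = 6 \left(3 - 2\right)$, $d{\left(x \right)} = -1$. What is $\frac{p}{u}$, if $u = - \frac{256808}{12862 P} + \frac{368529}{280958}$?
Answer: $- \frac{40791730104}{185220941} \approx -220.23$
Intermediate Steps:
$P = 6$ ($P = 6 \cdot 1 = 6$)
$p = 444$ ($p = -24 - 117 \left(\left(-1\right) 4\right) = -24 - -468 = -24 + 468 = 444$)
$u = - \frac{185220941}{91873266}$ ($u = - \frac{256808}{12862 \cdot 6} + \frac{368529}{280958} = - \frac{256808}{77172} + 368529 \cdot \frac{1}{280958} = \left(-256808\right) \frac{1}{77172} + \frac{368529}{280958} = - \frac{64202}{19293} + \frac{368529}{280958} = - \frac{185220941}{91873266} \approx -2.016$)
$\frac{p}{u} = \frac{444}{- \frac{185220941}{91873266}} = 444 \left(- \frac{91873266}{185220941}\right) = - \frac{40791730104}{185220941}$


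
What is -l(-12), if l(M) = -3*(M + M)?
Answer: -72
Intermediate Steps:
l(M) = -6*M
-l(-12) = -(-6)*(-12) = -1*72 = -72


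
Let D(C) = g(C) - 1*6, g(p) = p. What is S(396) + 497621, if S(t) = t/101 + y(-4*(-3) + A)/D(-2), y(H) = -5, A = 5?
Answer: 402081441/808 ≈ 4.9763e+5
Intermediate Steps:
D(C) = -6 + C (D(C) = C - 1*6 = C - 6 = -6 + C)
S(t) = 5/8 + t/101 (S(t) = t/101 - 5/(-6 - 2) = t*(1/101) - 5/(-8) = t/101 - 5*(-⅛) = t/101 + 5/8 = 5/8 + t/101)
S(396) + 497621 = (5/8 + (1/101)*396) + 497621 = (5/8 + 396/101) + 497621 = 3673/808 + 497621 = 402081441/808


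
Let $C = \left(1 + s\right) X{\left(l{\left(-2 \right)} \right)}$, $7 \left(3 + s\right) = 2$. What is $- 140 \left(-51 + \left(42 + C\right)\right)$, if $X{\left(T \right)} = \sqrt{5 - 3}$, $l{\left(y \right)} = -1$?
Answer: $1260 + 240 \sqrt{2} \approx 1599.4$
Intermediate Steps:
$s = - \frac{19}{7}$ ($s = -3 + \frac{1}{7} \cdot 2 = -3 + \frac{2}{7} = - \frac{19}{7} \approx -2.7143$)
$X{\left(T \right)} = \sqrt{2}$
$C = - \frac{12 \sqrt{2}}{7}$ ($C = \left(1 - \frac{19}{7}\right) \sqrt{2} = - \frac{12 \sqrt{2}}{7} \approx -2.4244$)
$- 140 \left(-51 + \left(42 + C\right)\right) = - 140 \left(-51 + \left(42 - \frac{12 \sqrt{2}}{7}\right)\right) = - 140 \left(-9 - \frac{12 \sqrt{2}}{7}\right) = 1260 + 240 \sqrt{2}$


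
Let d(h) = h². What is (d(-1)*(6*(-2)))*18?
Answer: -216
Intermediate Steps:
(d(-1)*(6*(-2)))*18 = ((-1)²*(6*(-2)))*18 = (1*(-12))*18 = -12*18 = -216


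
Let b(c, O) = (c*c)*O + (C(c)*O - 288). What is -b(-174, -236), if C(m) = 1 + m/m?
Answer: 7145896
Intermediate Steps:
C(m) = 2 (C(m) = 1 + 1 = 2)
b(c, O) = -288 + 2*O + O*c² (b(c, O) = (c*c)*O + (2*O - 288) = c²*O + (-288 + 2*O) = O*c² + (-288 + 2*O) = -288 + 2*O + O*c²)
-b(-174, -236) = -(-288 + 2*(-236) - 236*(-174)²) = -(-288 - 472 - 236*30276) = -(-288 - 472 - 7145136) = -1*(-7145896) = 7145896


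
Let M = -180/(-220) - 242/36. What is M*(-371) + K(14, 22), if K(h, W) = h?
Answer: 436471/198 ≈ 2204.4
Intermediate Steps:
M = -1169/198 (M = -180*(-1/220) - 242*1/36 = 9/11 - 121/18 = -1169/198 ≈ -5.9040)
M*(-371) + K(14, 22) = -1169/198*(-371) + 14 = 433699/198 + 14 = 436471/198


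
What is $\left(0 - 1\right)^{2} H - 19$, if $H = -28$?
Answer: $-47$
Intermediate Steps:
$\left(0 - 1\right)^{2} H - 19 = \left(0 - 1\right)^{2} \left(-28\right) - 19 = \left(-1\right)^{2} \left(-28\right) - 19 = 1 \left(-28\right) - 19 = -28 - 19 = -47$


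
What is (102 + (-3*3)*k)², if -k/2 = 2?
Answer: 19044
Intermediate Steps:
k = -4 (k = -2*2 = -4)
(102 + (-3*3)*k)² = (102 - 3*3*(-4))² = (102 - 9*(-4))² = (102 + 36)² = 138² = 19044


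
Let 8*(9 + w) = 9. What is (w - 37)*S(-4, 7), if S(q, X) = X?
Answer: -2513/8 ≈ -314.13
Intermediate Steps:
w = -63/8 (w = -9 + (1/8)*9 = -9 + 9/8 = -63/8 ≈ -7.8750)
(w - 37)*S(-4, 7) = (-63/8 - 37)*7 = -359/8*7 = -2513/8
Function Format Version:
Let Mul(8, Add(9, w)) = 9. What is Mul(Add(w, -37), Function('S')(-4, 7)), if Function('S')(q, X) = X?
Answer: Rational(-2513, 8) ≈ -314.13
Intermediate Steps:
w = Rational(-63, 8) (w = Add(-9, Mul(Rational(1, 8), 9)) = Add(-9, Rational(9, 8)) = Rational(-63, 8) ≈ -7.8750)
Mul(Add(w, -37), Function('S')(-4, 7)) = Mul(Add(Rational(-63, 8), -37), 7) = Mul(Rational(-359, 8), 7) = Rational(-2513, 8)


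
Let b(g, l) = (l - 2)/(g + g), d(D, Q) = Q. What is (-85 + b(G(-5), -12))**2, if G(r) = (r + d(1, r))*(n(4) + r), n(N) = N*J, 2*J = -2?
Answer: 58629649/8100 ≈ 7238.2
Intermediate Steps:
J = -1 (J = (1/2)*(-2) = -1)
n(N) = -N (n(N) = N*(-1) = -N)
G(r) = 2*r*(-4 + r) (G(r) = (r + r)*(-1*4 + r) = (2*r)*(-4 + r) = 2*r*(-4 + r))
b(g, l) = (-2 + l)/(2*g) (b(g, l) = (-2 + l)/((2*g)) = (-2 + l)*(1/(2*g)) = (-2 + l)/(2*g))
(-85 + b(G(-5), -12))**2 = (-85 + (-2 - 12)/(2*((2*(-5)*(-4 - 5)))))**2 = (-85 + (1/2)*(-14)/(2*(-5)*(-9)))**2 = (-85 + (1/2)*(-14)/90)**2 = (-85 + (1/2)*(1/90)*(-14))**2 = (-85 - 7/90)**2 = (-7657/90)**2 = 58629649/8100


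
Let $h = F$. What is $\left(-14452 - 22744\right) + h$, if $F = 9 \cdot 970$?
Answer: $-28466$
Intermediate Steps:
$F = 8730$
$h = 8730$
$\left(-14452 - 22744\right) + h = \left(-14452 - 22744\right) + 8730 = -37196 + 8730 = -28466$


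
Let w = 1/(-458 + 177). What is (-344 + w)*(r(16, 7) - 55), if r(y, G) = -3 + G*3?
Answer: 3576605/281 ≈ 12728.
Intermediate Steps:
r(y, G) = -3 + 3*G
w = -1/281 (w = 1/(-281) = -1/281 ≈ -0.0035587)
(-344 + w)*(r(16, 7) - 55) = (-344 - 1/281)*((-3 + 3*7) - 55) = -96665*((-3 + 21) - 55)/281 = -96665*(18 - 55)/281 = -96665/281*(-37) = 3576605/281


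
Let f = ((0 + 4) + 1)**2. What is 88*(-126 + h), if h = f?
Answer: -8888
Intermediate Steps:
f = 25 (f = (4 + 1)**2 = 5**2 = 25)
h = 25
88*(-126 + h) = 88*(-126 + 25) = 88*(-101) = -8888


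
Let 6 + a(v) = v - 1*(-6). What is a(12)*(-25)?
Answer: -300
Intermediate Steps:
a(v) = v (a(v) = -6 + (v - 1*(-6)) = -6 + (v + 6) = -6 + (6 + v) = v)
a(12)*(-25) = 12*(-25) = -300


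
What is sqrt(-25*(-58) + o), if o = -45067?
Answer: I*sqrt(43617) ≈ 208.85*I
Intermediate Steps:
sqrt(-25*(-58) + o) = sqrt(-25*(-58) - 45067) = sqrt(1450 - 45067) = sqrt(-43617) = I*sqrt(43617)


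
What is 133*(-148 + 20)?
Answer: -17024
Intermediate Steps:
133*(-148 + 20) = 133*(-128) = -17024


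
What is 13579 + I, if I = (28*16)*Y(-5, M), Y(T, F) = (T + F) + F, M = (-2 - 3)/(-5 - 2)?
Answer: 11979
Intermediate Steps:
M = 5/7 (M = -5/(-7) = -5*(-1/7) = 5/7 ≈ 0.71429)
Y(T, F) = T + 2*F (Y(T, F) = (F + T) + F = T + 2*F)
I = -1600 (I = (28*16)*(-5 + 2*(5/7)) = 448*(-5 + 10/7) = 448*(-25/7) = -1600)
13579 + I = 13579 - 1600 = 11979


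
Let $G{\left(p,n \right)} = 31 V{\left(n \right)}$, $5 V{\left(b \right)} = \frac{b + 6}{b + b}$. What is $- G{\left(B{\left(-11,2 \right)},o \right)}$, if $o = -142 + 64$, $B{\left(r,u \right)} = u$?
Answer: $- \frac{186}{65} \approx -2.8615$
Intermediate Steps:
$V{\left(b \right)} = \frac{6 + b}{10 b}$ ($V{\left(b \right)} = \frac{\left(b + 6\right) \frac{1}{b + b}}{5} = \frac{\left(6 + b\right) \frac{1}{2 b}}{5} = \frac{\frac{1}{2} \frac{1}{b} \left(6 + b\right)}{5} = \frac{6 + b}{10 b}$)
$o = -78$
$G{\left(p,n \right)} = \frac{31 \left(6 + n\right)}{10 n}$ ($G{\left(p,n \right)} = 31 \frac{6 + n}{10 n} = \frac{31 \left(6 + n\right)}{10 n}$)
$- G{\left(B{\left(-11,2 \right)},o \right)} = - \frac{31 \left(6 - 78\right)}{10 \left(-78\right)} = - \frac{31 \left(-1\right) \left(-72\right)}{10 \cdot 78} = \left(-1\right) \frac{186}{65} = - \frac{186}{65}$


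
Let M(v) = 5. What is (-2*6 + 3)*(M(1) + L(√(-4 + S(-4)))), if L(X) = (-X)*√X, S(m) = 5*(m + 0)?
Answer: -45 + 36*2^(¼)*3^(¾)*I^(3/2) ≈ -114.01 + 69.006*I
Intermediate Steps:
S(m) = 5*m
L(X) = -X^(3/2)
(-2*6 + 3)*(M(1) + L(√(-4 + S(-4)))) = (-2*6 + 3)*(5 - (√(-4 + 5*(-4)))^(3/2)) = (-12 + 3)*(5 - (√(-4 - 20))^(3/2)) = -9*(5 - (√(-24))^(3/2)) = -9*(5 - (2*I*√6)^(3/2)) = -9*(5 - 4*2^(¼)*3^(¾)*I^(3/2)) = -45 + 36*2^(¼)*3^(¾)*I^(3/2)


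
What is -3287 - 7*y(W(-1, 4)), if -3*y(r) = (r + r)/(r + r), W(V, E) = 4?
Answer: -9854/3 ≈ -3284.7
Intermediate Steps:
y(r) = -⅓ (y(r) = -(r + r)/(3*(r + r)) = -2*r/(3*(2*r)) = -2*r*1/(2*r)/3 = -⅓*1 = -⅓)
-3287 - 7*y(W(-1, 4)) = -3287 - 7*(-1)/3 = -3287 - 1*(-7/3) = -3287 + 7/3 = -9854/3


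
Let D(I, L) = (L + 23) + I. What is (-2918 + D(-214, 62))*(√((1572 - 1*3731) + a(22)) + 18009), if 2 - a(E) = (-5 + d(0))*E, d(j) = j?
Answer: -54873423 - 3047*I*√2047 ≈ -5.4873e+7 - 1.3786e+5*I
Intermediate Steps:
D(I, L) = 23 + I + L (D(I, L) = (23 + L) + I = 23 + I + L)
a(E) = 2 + 5*E (a(E) = 2 - (-5 + 0)*E = 2 - (-5)*E = 2 + 5*E)
(-2918 + D(-214, 62))*(√((1572 - 1*3731) + a(22)) + 18009) = (-2918 + (23 - 214 + 62))*(√((1572 - 1*3731) + (2 + 5*22)) + 18009) = (-2918 - 129)*(√((1572 - 3731) + (2 + 110)) + 18009) = -3047*(√(-2159 + 112) + 18009) = -3047*(√(-2047) + 18009) = -3047*(I*√2047 + 18009) = -3047*(18009 + I*√2047) = -54873423 - 3047*I*√2047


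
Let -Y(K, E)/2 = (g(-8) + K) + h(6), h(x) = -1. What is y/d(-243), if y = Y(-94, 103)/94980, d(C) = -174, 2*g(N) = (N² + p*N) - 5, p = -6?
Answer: -83/16526520 ≈ -5.0222e-6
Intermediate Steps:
g(N) = -5/2 + N²/2 - 3*N (g(N) = ((N² - 6*N) - 5)/2 = (-5 + N² - 6*N)/2 = -5/2 + N²/2 - 3*N)
Y(K, E) = -105 - 2*K (Y(K, E) = -2*(((-5/2 + (½)*(-8)² - 3*(-8)) + K) - 1) = -2*(((-5/2 + (½)*64 + 24) + K) - 1) = -2*(((-5/2 + 32 + 24) + K) - 1) = -2*((107/2 + K) - 1) = -2*(105/2 + K) = -105 - 2*K)
y = 83/94980 (y = (-105 - 2*(-94))/94980 = (-105 + 188)*(1/94980) = 83*(1/94980) = 83/94980 ≈ 0.00087387)
y/d(-243) = (83/94980)/(-174) = (83/94980)*(-1/174) = -83/16526520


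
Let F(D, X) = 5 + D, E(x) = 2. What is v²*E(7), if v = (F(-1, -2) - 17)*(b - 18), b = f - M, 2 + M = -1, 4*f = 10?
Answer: 105625/2 ≈ 52813.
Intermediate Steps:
f = 5/2 (f = (¼)*10 = 5/2 ≈ 2.5000)
M = -3 (M = -2 - 1 = -3)
b = 11/2 (b = 5/2 - 1*(-3) = 5/2 + 3 = 11/2 ≈ 5.5000)
v = 325/2 (v = ((5 - 1) - 17)*(11/2 - 18) = (4 - 17)*(-25/2) = -13*(-25/2) = 325/2 ≈ 162.50)
v²*E(7) = (325/2)²*2 = (105625/4)*2 = 105625/2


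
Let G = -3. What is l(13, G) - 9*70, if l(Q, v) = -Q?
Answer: -643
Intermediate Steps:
l(13, G) - 9*70 = -1*13 - 9*70 = -13 - 630 = -643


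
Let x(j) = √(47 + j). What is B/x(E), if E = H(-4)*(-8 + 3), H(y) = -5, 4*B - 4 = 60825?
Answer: 60829*√2/48 ≈ 1792.2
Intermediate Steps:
B = 60829/4 (B = 1 + (¼)*60825 = 1 + 60825/4 = 60829/4 ≈ 15207.)
E = 25 (E = -5*(-8 + 3) = -5*(-5) = 25)
B/x(E) = 60829/(4*(√(47 + 25))) = 60829/(4*(√72)) = 60829/(4*((6*√2))) = 60829*(√2/12)/4 = 60829*√2/48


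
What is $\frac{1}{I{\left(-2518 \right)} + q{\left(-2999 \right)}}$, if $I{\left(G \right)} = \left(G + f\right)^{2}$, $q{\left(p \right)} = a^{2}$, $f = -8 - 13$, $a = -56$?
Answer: $\frac{1}{6449657} \approx 1.5505 \cdot 10^{-7}$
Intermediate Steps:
$f = -21$
$q{\left(p \right)} = 3136$ ($q{\left(p \right)} = \left(-56\right)^{2} = 3136$)
$I{\left(G \right)} = \left(-21 + G\right)^{2}$ ($I{\left(G \right)} = \left(G - 21\right)^{2} = \left(-21 + G\right)^{2}$)
$\frac{1}{I{\left(-2518 \right)} + q{\left(-2999 \right)}} = \frac{1}{\left(-21 - 2518\right)^{2} + 3136} = \frac{1}{\left(-2539\right)^{2} + 3136} = \frac{1}{6446521 + 3136} = \frac{1}{6449657}$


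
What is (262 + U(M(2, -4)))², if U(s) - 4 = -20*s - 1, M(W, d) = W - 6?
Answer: 119025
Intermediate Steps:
M(W, d) = -6 + W
U(s) = 3 - 20*s (U(s) = 4 + (-20*s - 1) = 4 + (-1 - 20*s) = 3 - 20*s)
(262 + U(M(2, -4)))² = (262 + (3 - 20*(-6 + 2)))² = (262 + (3 - 20*(-4)))² = (262 + (3 + 80))² = (262 + 83)² = 345² = 119025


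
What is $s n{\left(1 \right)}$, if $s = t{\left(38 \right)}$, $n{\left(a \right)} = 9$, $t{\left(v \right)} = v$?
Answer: $342$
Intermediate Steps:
$s = 38$
$s n{\left(1 \right)} = 38 \cdot 9 = 342$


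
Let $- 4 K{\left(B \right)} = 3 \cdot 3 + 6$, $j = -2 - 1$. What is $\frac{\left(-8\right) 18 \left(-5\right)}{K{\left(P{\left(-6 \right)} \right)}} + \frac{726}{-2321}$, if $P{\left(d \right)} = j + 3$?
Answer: $- \frac{40578}{211} \approx -192.31$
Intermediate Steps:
$j = -3$ ($j = -2 - 1 = -3$)
$P{\left(d \right)} = 0$ ($P{\left(d \right)} = -3 + 3 = 0$)
$K{\left(B \right)} = - \frac{15}{4}$ ($K{\left(B \right)} = - \frac{3 \cdot 3 + 6}{4} = - \frac{9 + 6}{4} = \left(- \frac{1}{4}\right) 15 = - \frac{15}{4}$)
$\frac{\left(-8\right) 18 \left(-5\right)}{K{\left(P{\left(-6 \right)} \right)}} + \frac{726}{-2321} = \frac{\left(-8\right) 18 \left(-5\right)}{- \frac{15}{4}} + \frac{726}{-2321} = \left(-144\right) \left(-5\right) \left(- \frac{4}{15}\right) + 726 \left(- \frac{1}{2321}\right) = 720 \left(- \frac{4}{15}\right) - \frac{66}{211} = -192 - \frac{66}{211} = - \frac{40578}{211}$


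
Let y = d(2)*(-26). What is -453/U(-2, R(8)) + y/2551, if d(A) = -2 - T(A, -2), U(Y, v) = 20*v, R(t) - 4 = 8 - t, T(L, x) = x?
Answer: -453/80 ≈ -5.6625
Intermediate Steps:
R(t) = 12 - t (R(t) = 4 + (8 - t) = 12 - t)
d(A) = 0 (d(A) = -2 - 1*(-2) = -2 + 2 = 0)
y = 0 (y = 0*(-26) = 0)
-453/U(-2, R(8)) + y/2551 = -453*1/(20*(12 - 1*8)) + 0/2551 = -453*1/(20*(12 - 8)) + 0*(1/2551) = -453/(20*4) + 0 = -453/80 + 0 = -453/80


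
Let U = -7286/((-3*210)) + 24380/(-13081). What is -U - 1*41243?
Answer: -169982374528/4120515 ≈ -41253.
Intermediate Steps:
U = 39974383/4120515 (U = -7286/(-630) + 24380*(-1/13081) = -7286*(-1/630) - 24380/13081 = 3643/315 - 24380/13081 = 39974383/4120515 ≈ 9.7013)
-U - 1*41243 = -1*39974383/4120515 - 1*41243 = -39974383/4120515 - 41243 = -169982374528/4120515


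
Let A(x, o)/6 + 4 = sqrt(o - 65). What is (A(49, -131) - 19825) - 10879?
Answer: -30728 + 84*I ≈ -30728.0 + 84.0*I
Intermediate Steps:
A(x, o) = -24 + 6*sqrt(-65 + o) (A(x, o) = -24 + 6*sqrt(o - 65) = -24 + 6*sqrt(-65 + o))
(A(49, -131) - 19825) - 10879 = ((-24 + 6*sqrt(-65 - 131)) - 19825) - 10879 = ((-24 + 6*sqrt(-196)) - 19825) - 10879 = ((-24 + 6*(14*I)) - 19825) - 10879 = ((-24 + 84*I) - 19825) - 10879 = (-19849 + 84*I) - 10879 = -30728 + 84*I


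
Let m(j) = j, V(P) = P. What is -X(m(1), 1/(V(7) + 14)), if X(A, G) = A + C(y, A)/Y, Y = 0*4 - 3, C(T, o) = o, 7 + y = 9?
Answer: -⅔ ≈ -0.66667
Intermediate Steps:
y = 2 (y = -7 + 9 = 2)
Y = -3 (Y = 0 - 3 = -3)
X(A, G) = 2*A/3 (X(A, G) = A + A/(-3) = A + A*(-⅓) = A - A/3 = 2*A/3)
-X(m(1), 1/(V(7) + 14)) = -2/3 = -1*⅔ = -⅔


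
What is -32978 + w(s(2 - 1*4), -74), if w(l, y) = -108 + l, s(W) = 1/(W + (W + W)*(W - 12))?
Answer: -1786643/54 ≈ -33086.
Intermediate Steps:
s(W) = 1/(W + 2*W*(-12 + W)) (s(W) = 1/(W + (2*W)*(-12 + W)) = 1/(W + 2*W*(-12 + W)))
-32978 + w(s(2 - 1*4), -74) = -32978 + (-108 + 1/((2 - 1*4)*(-23 + 2*(2 - 1*4)))) = -32978 + (-108 + 1/((2 - 4)*(-23 + 2*(2 - 4)))) = -32978 + (-108 + 1/((-2)*(-23 + 2*(-2)))) = -32978 + (-108 - 1/(2*(-23 - 4))) = -32978 + (-108 - ½/(-27)) = -32978 + (-108 - ½*(-1/27)) = -32978 + (-108 + 1/54) = -32978 - 5831/54 = -1786643/54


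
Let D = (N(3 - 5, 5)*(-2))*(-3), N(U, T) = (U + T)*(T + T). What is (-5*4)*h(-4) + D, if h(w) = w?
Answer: 260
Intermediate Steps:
N(U, T) = 2*T*(T + U) (N(U, T) = (T + U)*(2*T) = 2*T*(T + U))
D = 180 (D = ((2*5*(5 + (3 - 5)))*(-2))*(-3) = ((2*5*(5 - 2))*(-2))*(-3) = ((2*5*3)*(-2))*(-3) = (30*(-2))*(-3) = -60*(-3) = 180)
(-5*4)*h(-4) + D = -5*4*(-4) + 180 = -20*(-4) + 180 = 80 + 180 = 260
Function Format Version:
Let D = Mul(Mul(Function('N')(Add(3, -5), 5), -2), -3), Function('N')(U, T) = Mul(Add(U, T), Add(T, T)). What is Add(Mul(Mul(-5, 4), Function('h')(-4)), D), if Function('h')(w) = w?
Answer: 260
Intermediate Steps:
Function('N')(U, T) = Mul(2, T, Add(T, U)) (Function('N')(U, T) = Mul(Add(T, U), Mul(2, T)) = Mul(2, T, Add(T, U)))
D = 180 (D = Mul(Mul(Mul(2, 5, Add(5, Add(3, -5))), -2), -3) = Mul(Mul(Mul(2, 5, Add(5, -2)), -2), -3) = Mul(Mul(Mul(2, 5, 3), -2), -3) = Mul(Mul(30, -2), -3) = Mul(-60, -3) = 180)
Add(Mul(Mul(-5, 4), Function('h')(-4)), D) = Add(Mul(Mul(-5, 4), -4), 180) = Add(Mul(-20, -4), 180) = Add(80, 180) = 260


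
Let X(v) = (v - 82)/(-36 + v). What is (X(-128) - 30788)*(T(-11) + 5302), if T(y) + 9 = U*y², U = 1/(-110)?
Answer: -133594597609/820 ≈ -1.6292e+8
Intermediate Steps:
U = -1/110 ≈ -0.0090909
T(y) = -9 - y²/110
X(v) = (-82 + v)/(-36 + v)
(X(-128) - 30788)*(T(-11) + 5302) = ((-82 - 128)/(-36 - 128) - 30788)*((-9 - 1/110*(-11)²) + 5302) = (-210/(-164) - 30788)*((-9 - 1/110*121) + 5302) = (-1/164*(-210) - 30788)*((-9 - 11/10) + 5302) = (105/82 - 30788)*(-101/10 + 5302) = -2524511/82*52919/10 = -133594597609/820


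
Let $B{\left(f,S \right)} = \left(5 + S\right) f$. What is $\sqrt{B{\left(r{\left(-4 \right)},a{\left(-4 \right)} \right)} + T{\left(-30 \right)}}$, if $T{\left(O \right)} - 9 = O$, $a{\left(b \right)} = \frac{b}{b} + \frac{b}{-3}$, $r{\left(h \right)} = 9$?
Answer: $3 \sqrt{5} \approx 6.7082$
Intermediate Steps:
$a{\left(b \right)} = 1 - \frac{b}{3}$ ($a{\left(b \right)} = 1 + b \left(- \frac{1}{3}\right) = 1 - \frac{b}{3}$)
$T{\left(O \right)} = 9 + O$
$B{\left(f,S \right)} = f \left(5 + S\right)$
$\sqrt{B{\left(r{\left(-4 \right)},a{\left(-4 \right)} \right)} + T{\left(-30 \right)}} = \sqrt{9 \left(5 + \left(1 - - \frac{4}{3}\right)\right) + \left(9 - 30\right)} = \sqrt{9 \left(5 + \left(1 + \frac{4}{3}\right)\right) - 21} = \sqrt{9 \left(5 + \frac{7}{3}\right) - 21} = \sqrt{9 \cdot \frac{22}{3} - 21} = \sqrt{66 - 21} = \sqrt{45} = 3 \sqrt{5}$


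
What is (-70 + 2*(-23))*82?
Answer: -9512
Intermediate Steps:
(-70 + 2*(-23))*82 = (-70 - 46)*82 = -116*82 = -9512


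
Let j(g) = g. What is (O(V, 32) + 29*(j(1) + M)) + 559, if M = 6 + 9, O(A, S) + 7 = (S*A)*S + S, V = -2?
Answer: -1000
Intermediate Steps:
O(A, S) = -7 + S + A*S² (O(A, S) = -7 + ((S*A)*S + S) = -7 + ((A*S)*S + S) = -7 + (A*S² + S) = -7 + (S + A*S²) = -7 + S + A*S²)
M = 15
(O(V, 32) + 29*(j(1) + M)) + 559 = ((-7 + 32 - 2*32²) + 29*(1 + 15)) + 559 = ((-7 + 32 - 2*1024) + 29*16) + 559 = ((-7 + 32 - 2048) + 464) + 559 = (-2023 + 464) + 559 = -1559 + 559 = -1000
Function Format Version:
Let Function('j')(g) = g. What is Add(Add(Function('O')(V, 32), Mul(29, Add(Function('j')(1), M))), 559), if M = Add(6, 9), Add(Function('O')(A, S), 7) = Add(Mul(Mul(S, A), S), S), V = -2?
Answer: -1000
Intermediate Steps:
Function('O')(A, S) = Add(-7, S, Mul(A, Pow(S, 2))) (Function('O')(A, S) = Add(-7, Add(Mul(Mul(S, A), S), S)) = Add(-7, Add(Mul(Mul(A, S), S), S)) = Add(-7, Add(Mul(A, Pow(S, 2)), S)) = Add(-7, Add(S, Mul(A, Pow(S, 2)))) = Add(-7, S, Mul(A, Pow(S, 2))))
M = 15
Add(Add(Function('O')(V, 32), Mul(29, Add(Function('j')(1), M))), 559) = Add(Add(Add(-7, 32, Mul(-2, Pow(32, 2))), Mul(29, Add(1, 15))), 559) = Add(Add(Add(-7, 32, Mul(-2, 1024)), Mul(29, 16)), 559) = Add(Add(Add(-7, 32, -2048), 464), 559) = Add(Add(-2023, 464), 559) = Add(-1559, 559) = -1000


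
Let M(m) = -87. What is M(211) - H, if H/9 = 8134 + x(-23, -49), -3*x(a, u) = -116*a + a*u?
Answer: -61908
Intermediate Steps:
x(a, u) = 116*a/3 - a*u/3 (x(a, u) = -(-116*a + a*u)/3 = 116*a/3 - a*u/3)
H = 61821 (H = 9*(8134 + (⅓)*(-23)*(116 - 1*(-49))) = 9*(8134 + (⅓)*(-23)*(116 + 49)) = 9*(8134 + (⅓)*(-23)*165) = 9*(8134 - 1265) = 9*6869 = 61821)
M(211) - H = -87 - 1*61821 = -87 - 61821 = -61908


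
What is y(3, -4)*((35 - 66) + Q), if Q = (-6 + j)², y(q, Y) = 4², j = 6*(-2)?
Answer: 4688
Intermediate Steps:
j = -12
y(q, Y) = 16
Q = 324 (Q = (-6 - 12)² = (-18)² = 324)
y(3, -4)*((35 - 66) + Q) = 16*((35 - 66) + 324) = 16*(-31 + 324) = 16*293 = 4688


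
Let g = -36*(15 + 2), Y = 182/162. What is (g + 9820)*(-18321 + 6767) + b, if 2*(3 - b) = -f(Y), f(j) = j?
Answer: -17235055007/162 ≈ -1.0639e+8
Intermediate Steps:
Y = 91/81 (Y = 182*(1/162) = 91/81 ≈ 1.1235)
g = -612 (g = -36*17 = -612)
b = 577/162 (b = 3 - (-1)*91/(2*81) = 3 - 1/2*(-91/81) = 3 + 91/162 = 577/162 ≈ 3.5617)
(g + 9820)*(-18321 + 6767) + b = (-612 + 9820)*(-18321 + 6767) + 577/162 = 9208*(-11554) + 577/162 = -106389232 + 577/162 = -17235055007/162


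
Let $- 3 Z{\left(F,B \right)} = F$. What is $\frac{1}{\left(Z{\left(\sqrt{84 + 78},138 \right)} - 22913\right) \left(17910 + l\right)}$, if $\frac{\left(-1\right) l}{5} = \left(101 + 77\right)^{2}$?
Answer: $\frac{22913}{73768529971010} - \frac{3 \sqrt{2}}{73768529971010} \approx 3.1055 \cdot 10^{-10}$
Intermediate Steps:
$Z{\left(F,B \right)} = - \frac{F}{3}$
$l = -158420$ ($l = - 5 \left(101 + 77\right)^{2} = - 5 \cdot 178^{2} = \left(-5\right) 31684 = -158420$)
$\frac{1}{\left(Z{\left(\sqrt{84 + 78},138 \right)} - 22913\right) \left(17910 + l\right)} = \frac{1}{\left(- \frac{\sqrt{84 + 78}}{3} - 22913\right) \left(17910 - 158420\right)} = \frac{1}{\left(- \frac{\sqrt{162}}{3} - 22913\right) \left(-140510\right)} = \frac{1}{\left(- \frac{9 \sqrt{2}}{3} - 22913\right) \left(-140510\right)} = \frac{1}{\left(- 3 \sqrt{2} - 22913\right) \left(-140510\right)} = \frac{1}{\left(-22913 - 3 \sqrt{2}\right) \left(-140510\right)} = \frac{1}{3219505630 + 421530 \sqrt{2}}$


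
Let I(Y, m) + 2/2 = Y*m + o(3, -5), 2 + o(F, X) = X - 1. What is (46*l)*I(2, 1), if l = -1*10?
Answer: 3220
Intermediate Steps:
o(F, X) = -3 + X (o(F, X) = -2 + (X - 1) = -2 + (-1 + X) = -3 + X)
l = -10
I(Y, m) = -9 + Y*m (I(Y, m) = -1 + (Y*m + (-3 - 5)) = -1 + (Y*m - 8) = -1 + (-8 + Y*m) = -9 + Y*m)
(46*l)*I(2, 1) = (46*(-10))*(-9 + 2*1) = -460*(-9 + 2) = -460*(-7) = 3220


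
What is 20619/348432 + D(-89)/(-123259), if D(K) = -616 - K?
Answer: 908366995/14315793296 ≈ 0.063452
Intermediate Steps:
20619/348432 + D(-89)/(-123259) = 20619/348432 + (-616 - 1*(-89))/(-123259) = 20619*(1/348432) + (-616 + 89)*(-1/123259) = 6873/116144 - 527*(-1/123259) = 6873/116144 + 527/123259 = 908366995/14315793296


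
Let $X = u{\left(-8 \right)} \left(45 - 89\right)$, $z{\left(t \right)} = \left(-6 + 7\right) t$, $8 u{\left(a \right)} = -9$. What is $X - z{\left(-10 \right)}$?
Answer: $\frac{119}{2} \approx 59.5$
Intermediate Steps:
$u{\left(a \right)} = - \frac{9}{8}$ ($u{\left(a \right)} = \frac{1}{8} \left(-9\right) = - \frac{9}{8}$)
$z{\left(t \right)} = t$ ($z{\left(t \right)} = 1 t = t$)
$X = \frac{99}{2}$ ($X = - \frac{9 \left(45 - 89\right)}{8} = \left(- \frac{9}{8}\right) \left(-44\right) = \frac{99}{2} \approx 49.5$)
$X - z{\left(-10 \right)} = \frac{99}{2} - -10 = \frac{99}{2} + 10 = \frac{119}{2}$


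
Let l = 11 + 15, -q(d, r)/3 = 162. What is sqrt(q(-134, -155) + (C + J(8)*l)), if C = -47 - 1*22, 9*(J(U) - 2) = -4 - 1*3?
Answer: I*sqrt(4709)/3 ≈ 22.874*I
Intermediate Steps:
q(d, r) = -486 (q(d, r) = -3*162 = -486)
J(U) = 11/9 (J(U) = 2 + (-4 - 1*3)/9 = 2 + (-4 - 3)/9 = 2 + (1/9)*(-7) = 2 - 7/9 = 11/9)
C = -69 (C = -47 - 22 = -69)
l = 26
sqrt(q(-134, -155) + (C + J(8)*l)) = sqrt(-486 + (-69 + (11/9)*26)) = sqrt(-486 + (-69 + 286/9)) = sqrt(-486 - 335/9) = sqrt(-4709/9) = I*sqrt(4709)/3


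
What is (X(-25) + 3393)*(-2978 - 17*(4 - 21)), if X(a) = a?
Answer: -9056552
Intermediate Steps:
(X(-25) + 3393)*(-2978 - 17*(4 - 21)) = (-25 + 3393)*(-2978 - 17*(4 - 21)) = 3368*(-2978 - 17*(-17)) = 3368*(-2978 + 289) = 3368*(-2689) = -9056552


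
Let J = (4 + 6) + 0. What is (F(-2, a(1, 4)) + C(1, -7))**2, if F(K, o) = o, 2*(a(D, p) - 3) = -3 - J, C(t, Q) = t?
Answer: 25/4 ≈ 6.2500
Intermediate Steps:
J = 10 (J = 10 + 0 = 10)
a(D, p) = -7/2 (a(D, p) = 3 + (-3 - 1*10)/2 = 3 + (-3 - 10)/2 = 3 + (1/2)*(-13) = 3 - 13/2 = -7/2)
(F(-2, a(1, 4)) + C(1, -7))**2 = (-7/2 + 1)**2 = (-5/2)**2 = 25/4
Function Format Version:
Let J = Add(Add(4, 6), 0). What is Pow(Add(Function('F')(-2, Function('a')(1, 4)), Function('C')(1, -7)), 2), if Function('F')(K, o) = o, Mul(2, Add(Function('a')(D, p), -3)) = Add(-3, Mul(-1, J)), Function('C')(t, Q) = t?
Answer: Rational(25, 4) ≈ 6.2500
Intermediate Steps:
J = 10 (J = Add(10, 0) = 10)
Function('a')(D, p) = Rational(-7, 2) (Function('a')(D, p) = Add(3, Mul(Rational(1, 2), Add(-3, Mul(-1, 10)))) = Add(3, Mul(Rational(1, 2), Add(-3, -10))) = Add(3, Mul(Rational(1, 2), -13)) = Add(3, Rational(-13, 2)) = Rational(-7, 2))
Pow(Add(Function('F')(-2, Function('a')(1, 4)), Function('C')(1, -7)), 2) = Pow(Add(Rational(-7, 2), 1), 2) = Pow(Rational(-5, 2), 2) = Rational(25, 4)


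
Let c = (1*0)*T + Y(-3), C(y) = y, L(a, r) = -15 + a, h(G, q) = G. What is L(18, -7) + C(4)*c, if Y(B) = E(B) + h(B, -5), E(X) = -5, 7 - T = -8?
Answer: -29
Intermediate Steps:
T = 15 (T = 7 - 1*(-8) = 7 + 8 = 15)
Y(B) = -5 + B
c = -8 (c = (1*0)*15 + (-5 - 3) = 0*15 - 8 = 0 - 8 = -8)
L(18, -7) + C(4)*c = (-15 + 18) + 4*(-8) = 3 - 32 = -29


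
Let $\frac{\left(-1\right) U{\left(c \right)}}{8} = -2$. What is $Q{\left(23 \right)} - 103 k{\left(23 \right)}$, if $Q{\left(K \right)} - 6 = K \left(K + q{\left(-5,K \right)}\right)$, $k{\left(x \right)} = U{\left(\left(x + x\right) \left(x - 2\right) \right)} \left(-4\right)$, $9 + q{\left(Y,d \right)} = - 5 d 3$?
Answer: $-1015$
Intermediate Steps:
$U{\left(c \right)} = 16$ ($U{\left(c \right)} = \left(-8\right) \left(-2\right) = 16$)
$q{\left(Y,d \right)} = -9 - 15 d$ ($q{\left(Y,d \right)} = -9 + - 5 d 3 = -9 - 15 d$)
$k{\left(x \right)} = -64$ ($k{\left(x \right)} = 16 \left(-4\right) = -64$)
$Q{\left(K \right)} = 6 + K \left(-9 - 14 K\right)$ ($Q{\left(K \right)} = 6 + K \left(K - \left(9 + 15 K\right)\right) = 6 + K \left(-9 - 14 K\right)$)
$Q{\left(23 \right)} - 103 k{\left(23 \right)} = \left(6 - 14 \cdot 23^{2} - 207\right) - -6592 = \left(6 - 7406 - 207\right) + 6592 = -7607 + 6592 = -1015$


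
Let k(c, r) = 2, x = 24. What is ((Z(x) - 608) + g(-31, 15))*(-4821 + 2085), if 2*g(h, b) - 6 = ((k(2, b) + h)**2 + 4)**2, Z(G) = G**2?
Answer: -976706856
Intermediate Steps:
g(h, b) = 3 + (4 + (2 + h)**2)**2/2 (g(h, b) = 3 + ((2 + h)**2 + 4)**2/2 = 3 + (4 + (2 + h)**2)**2/2)
((Z(x) - 608) + g(-31, 15))*(-4821 + 2085) = ((24**2 - 608) + (3 + (4 + (2 - 31)**2)**2/2))*(-4821 + 2085) = ((576 - 608) + (3 + (4 + (-29)**2)**2/2))*(-2736) = (-32 + (3 + (4 + 841)**2/2))*(-2736) = (-32 + (3 + (1/2)*845**2))*(-2736) = (-32 + (3 + (1/2)*714025))*(-2736) = (-32 + (3 + 714025/2))*(-2736) = (-32 + 714031/2)*(-2736) = (713967/2)*(-2736) = -976706856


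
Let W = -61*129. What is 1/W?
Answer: -1/7869 ≈ -0.00012708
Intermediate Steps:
W = -7869
1/W = 1/(-7869) = -1/7869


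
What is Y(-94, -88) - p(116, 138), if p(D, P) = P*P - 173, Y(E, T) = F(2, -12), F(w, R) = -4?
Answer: -18875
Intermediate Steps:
Y(E, T) = -4
p(D, P) = -173 + P² (p(D, P) = P² - 173 = -173 + P²)
Y(-94, -88) - p(116, 138) = -4 - (-173 + 138²) = -4 - (-173 + 19044) = -4 - 1*18871 = -4 - 18871 = -18875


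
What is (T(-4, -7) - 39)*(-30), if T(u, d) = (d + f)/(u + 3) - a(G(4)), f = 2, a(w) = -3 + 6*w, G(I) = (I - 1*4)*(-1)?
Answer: 930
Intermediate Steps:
G(I) = 4 - I (G(I) = (I - 4)*(-1) = (-4 + I)*(-1) = 4 - I)
T(u, d) = 3 + (2 + d)/(3 + u) (T(u, d) = (d + 2)/(u + 3) - (-3 + 6*(4 - 1*4)) = (2 + d)/(3 + u) - (-3 + 6*(4 - 4)) = (2 + d)/(3 + u) - (-3 + 6*0) = (2 + d)/(3 + u) - (-3 + 0) = (2 + d)/(3 + u) - 1*(-3) = (2 + d)/(3 + u) + 3 = 3 + (2 + d)/(3 + u))
(T(-4, -7) - 39)*(-30) = ((11 - 7 + 3*(-4))/(3 - 4) - 39)*(-30) = ((11 - 7 - 12)/(-1) - 39)*(-30) = (-1*(-8) - 39)*(-30) = (8 - 39)*(-30) = -31*(-30) = 930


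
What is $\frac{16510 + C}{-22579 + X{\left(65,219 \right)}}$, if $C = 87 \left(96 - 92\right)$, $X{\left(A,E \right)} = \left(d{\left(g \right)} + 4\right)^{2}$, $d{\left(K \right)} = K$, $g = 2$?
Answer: $- \frac{16858}{22543} \approx -0.74782$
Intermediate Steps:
$X{\left(A,E \right)} = 36$ ($X{\left(A,E \right)} = \left(2 + 4\right)^{2} = 6^{2} = 36$)
$C = 348$ ($C = 87 \cdot 4 = 348$)
$\frac{16510 + C}{-22579 + X{\left(65,219 \right)}} = \frac{16510 + 348}{-22579 + 36} = \frac{16858}{-22543} = 16858 \left(- \frac{1}{22543}\right) = - \frac{16858}{22543}$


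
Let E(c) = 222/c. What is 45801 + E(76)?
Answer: 1740549/38 ≈ 45804.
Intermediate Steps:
45801 + E(76) = 45801 + 222/76 = 45801 + 222*(1/76) = 45801 + 111/38 = 1740549/38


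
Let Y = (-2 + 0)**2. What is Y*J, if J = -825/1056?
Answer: -25/8 ≈ -3.1250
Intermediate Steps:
Y = 4 (Y = (-2)**2 = 4)
J = -25/32 (J = -825*1/1056 = -25/32 ≈ -0.78125)
Y*J = 4*(-25/32) = -25/8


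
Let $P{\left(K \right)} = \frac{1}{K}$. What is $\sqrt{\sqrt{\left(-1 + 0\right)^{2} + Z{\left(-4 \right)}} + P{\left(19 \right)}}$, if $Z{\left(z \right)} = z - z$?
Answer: $\frac{2 \sqrt{95}}{19} \approx 1.026$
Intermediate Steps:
$Z{\left(z \right)} = 0$
$\sqrt{\sqrt{\left(-1 + 0\right)^{2} + Z{\left(-4 \right)}} + P{\left(19 \right)}} = \sqrt{\sqrt{\left(-1 + 0\right)^{2} + 0} + \frac{1}{19}} = \sqrt{\sqrt{\left(-1\right)^{2} + 0} + \frac{1}{19}} = \sqrt{\sqrt{1 + 0} + \frac{1}{19}} = \sqrt{\sqrt{1} + \frac{1}{19}} = \sqrt{1 + \frac{1}{19}} = \sqrt{\frac{20}{19}} = \frac{2 \sqrt{95}}{19}$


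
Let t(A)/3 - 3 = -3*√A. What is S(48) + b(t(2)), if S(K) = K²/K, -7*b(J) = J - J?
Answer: 48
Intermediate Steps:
t(A) = 9 - 9*√A (t(A) = 9 + 3*(-3*√A) = 9 - 9*√A)
b(J) = 0 (b(J) = -(J - J)/7 = -⅐*0 = 0)
S(K) = K
S(48) + b(t(2)) = 48 + 0 = 48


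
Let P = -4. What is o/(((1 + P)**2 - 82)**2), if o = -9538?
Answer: -9538/5329 ≈ -1.7898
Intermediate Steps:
o/(((1 + P)**2 - 82)**2) = -9538/((1 - 4)**2 - 82)**2 = -9538/((-3)**2 - 82)**2 = -9538/(9 - 82)**2 = -9538/((-73)**2) = -9538/5329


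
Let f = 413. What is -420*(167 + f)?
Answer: -243600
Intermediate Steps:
-420*(167 + f) = -420*(167 + 413) = -420*580 = -243600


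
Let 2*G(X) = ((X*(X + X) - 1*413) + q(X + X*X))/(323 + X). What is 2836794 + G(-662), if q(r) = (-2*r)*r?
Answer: 384878483705/678 ≈ 5.6767e+8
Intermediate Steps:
q(r) = -2*r**2
G(X) = (-413 - 2*(X + X**2)**2 + 2*X**2)/(2*(323 + X)) (G(X) = (((X*(X + X) - 1*413) - 2*(X + X*X)**2)/(323 + X))/2 = (((X*(2*X) - 413) - 2*(X + X**2)**2)/(323 + X))/2 = (((2*X**2 - 413) - 2*(X + X**2)**2)/(323 + X))/2 = (((-413 + 2*X**2) - 2*(X + X**2)**2)/(323 + X))/2 = ((-413 - 2*(X + X**2)**2 + 2*X**2)/(323 + X))/2 = (-413 - 2*(X + X**2)**2 + 2*X**2)/(2*(323 + X)))
2836794 + G(-662) = 2836794 + (-413/2 - 1*(-662)**4 - 2*(-662)**3)/(323 - 662) = 2836794 + (-413/2 - 1*192057803536 - 2*(-290117528))/(-339) = 2836794 - (-413/2 - 192057803536 + 580235056)/339 = 2836794 - 1/339*(-382955137373/2) = 2836794 + 382955137373/678 = 384878483705/678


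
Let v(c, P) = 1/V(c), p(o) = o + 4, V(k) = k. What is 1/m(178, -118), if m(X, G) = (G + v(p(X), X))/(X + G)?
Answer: -2184/4295 ≈ -0.50850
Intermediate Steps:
p(o) = 4 + o
v(c, P) = 1/c
m(X, G) = (G + 1/(4 + X))/(G + X) (m(X, G) = (G + 1/(4 + X))/(X + G) = (G + 1/(4 + X))/(G + X))
1/m(178, -118) = 1/((1 - 118*(4 + 178))/((4 + 178)*(-118 + 178))) = 1/((1 - 118*182)/(182*60)) = 1/((1/182)*(1/60)*(1 - 21476)) = 1/((1/182)*(1/60)*(-21475)) = 1/(-4295/2184) = -2184/4295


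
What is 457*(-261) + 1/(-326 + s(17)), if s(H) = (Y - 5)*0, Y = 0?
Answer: -38884303/326 ≈ -1.1928e+5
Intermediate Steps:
s(H) = 0 (s(H) = (0 - 5)*0 = -5*0 = 0)
457*(-261) + 1/(-326 + s(17)) = 457*(-261) + 1/(-326 + 0) = -119277 + 1/(-326) = -119277 - 1/326 = -38884303/326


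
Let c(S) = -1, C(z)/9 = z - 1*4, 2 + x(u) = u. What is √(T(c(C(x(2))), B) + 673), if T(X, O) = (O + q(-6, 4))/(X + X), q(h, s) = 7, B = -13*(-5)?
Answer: 7*√13 ≈ 25.239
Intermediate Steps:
x(u) = -2 + u
C(z) = -36 + 9*z (C(z) = 9*(z - 1*4) = 9*(z - 4) = 9*(-4 + z) = -36 + 9*z)
B = 65
T(X, O) = (7 + O)/(2*X) (T(X, O) = (O + 7)/(X + X) = (7 + O)/((2*X)) = (7 + O)*(1/(2*X)) = (7 + O)/(2*X))
√(T(c(C(x(2))), B) + 673) = √((½)*(7 + 65)/(-1) + 673) = √((½)*(-1)*72 + 673) = √(-36 + 673) = √637 = 7*√13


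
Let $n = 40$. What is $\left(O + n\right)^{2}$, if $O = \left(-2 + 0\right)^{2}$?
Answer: $1936$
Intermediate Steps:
$O = 4$ ($O = \left(-2\right)^{2} = 4$)
$\left(O + n\right)^{2} = \left(4 + 40\right)^{2} = 44^{2} = 1936$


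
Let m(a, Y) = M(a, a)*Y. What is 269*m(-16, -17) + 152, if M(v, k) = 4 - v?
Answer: -91308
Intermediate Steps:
m(a, Y) = Y*(4 - a) (m(a, Y) = (4 - a)*Y = Y*(4 - a))
269*m(-16, -17) + 152 = 269*(-17*(4 - 1*(-16))) + 152 = 269*(-17*(4 + 16)) + 152 = 269*(-17*20) + 152 = 269*(-340) + 152 = -91460 + 152 = -91308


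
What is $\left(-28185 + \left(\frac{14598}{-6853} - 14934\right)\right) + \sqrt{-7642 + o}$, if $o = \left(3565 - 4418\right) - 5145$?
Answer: $- \frac{295509105}{6853} + 2 i \sqrt{3410} \approx -43121.0 + 116.79 i$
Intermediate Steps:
$o = -5998$ ($o = -853 - 5145 = -5998$)
$\left(-28185 + \left(\frac{14598}{-6853} - 14934\right)\right) + \sqrt{-7642 + o} = \left(-28185 + \left(\frac{14598}{-6853} - 14934\right)\right) + \sqrt{-7642 - 5998} = \left(-28185 + \left(14598 \left(- \frac{1}{6853}\right) - 14934\right)\right) + \sqrt{-13640} = \left(-28185 - \frac{102357300}{6853}\right) + 2 i \sqrt{3410} = - \frac{295509105}{6853} + 2 i \sqrt{3410}$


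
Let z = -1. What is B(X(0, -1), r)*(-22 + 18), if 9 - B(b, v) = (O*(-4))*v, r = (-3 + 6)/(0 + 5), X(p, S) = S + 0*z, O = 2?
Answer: -276/5 ≈ -55.200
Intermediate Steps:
X(p, S) = S (X(p, S) = S + 0*(-1) = S + 0 = S)
r = ⅗ (r = 3/5 = 3*(⅕) = ⅗ ≈ 0.60000)
B(b, v) = 9 + 8*v (B(b, v) = 9 - 2*(-4)*v = 9 - (-8)*v = 9 + 8*v)
B(X(0, -1), r)*(-22 + 18) = (9 + 8*(⅗))*(-22 + 18) = (9 + 24/5)*(-4) = (69/5)*(-4) = -276/5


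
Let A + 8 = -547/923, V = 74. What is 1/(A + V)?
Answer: 923/60371 ≈ 0.015289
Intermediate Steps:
A = -7931/923 (A = -8 - 547/923 = -7931/923 ≈ -8.5926)
1/(A + V) = 1/(-7931/923 + 74) = 1/(60371/923) = 923/60371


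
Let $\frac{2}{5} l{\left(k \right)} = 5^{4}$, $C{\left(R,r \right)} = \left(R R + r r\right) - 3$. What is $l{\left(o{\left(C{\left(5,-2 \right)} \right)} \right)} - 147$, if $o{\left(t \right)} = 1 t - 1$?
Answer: $\frac{2831}{2} \approx 1415.5$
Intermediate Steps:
$C{\left(R,r \right)} = -3 + R^{2} + r^{2}$ ($C{\left(R,r \right)} = \left(R^{2} + r^{2}\right) - 3 = -3 + R^{2} + r^{2}$)
$o{\left(t \right)} = -1 + t$ ($o{\left(t \right)} = t - 1 = -1 + t$)
$l{\left(k \right)} = \frac{3125}{2}$ ($l{\left(k \right)} = \frac{5 \cdot 5^{4}}{2} = \frac{5}{2} \cdot 625 = \frac{3125}{2}$)
$l{\left(o{\left(C{\left(5,-2 \right)} \right)} \right)} - 147 = \frac{3125}{2} - 147 = \frac{2831}{2}$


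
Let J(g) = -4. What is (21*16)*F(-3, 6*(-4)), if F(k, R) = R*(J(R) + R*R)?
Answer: -4612608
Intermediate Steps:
F(k, R) = R*(-4 + R²) (F(k, R) = R*(-4 + R*R) = R*(-4 + R²))
(21*16)*F(-3, 6*(-4)) = (21*16)*((6*(-4))*(-4 + (6*(-4))²)) = 336*(-24*(-4 + (-24)²)) = 336*(-24*(-4 + 576)) = 336*(-24*572) = 336*(-13728) = -4612608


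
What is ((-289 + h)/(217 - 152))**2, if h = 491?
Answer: 40804/4225 ≈ 9.6577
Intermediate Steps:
((-289 + h)/(217 - 152))**2 = ((-289 + 491)/(217 - 152))**2 = (202/65)**2 = 40804/4225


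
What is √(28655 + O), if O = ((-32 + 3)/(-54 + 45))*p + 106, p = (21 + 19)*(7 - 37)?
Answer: √224049/3 ≈ 157.78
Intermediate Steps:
p = -1200 (p = 40*(-30) = -1200)
O = -11282/3 (O = ((-32 + 3)/(-54 + 45))*(-1200) + 106 = -29/(-9)*(-1200) + 106 = -29*(-⅑)*(-1200) + 106 = (29/9)*(-1200) + 106 = -11600/3 + 106 = -11282/3 ≈ -3760.7)
√(28655 + O) = √(28655 - 11282/3) = √(74683/3) = √224049/3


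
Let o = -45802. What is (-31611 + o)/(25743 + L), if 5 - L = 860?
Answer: -77413/24888 ≈ -3.1105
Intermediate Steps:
L = -855 (L = 5 - 1*860 = 5 - 860 = -855)
(-31611 + o)/(25743 + L) = (-31611 - 45802)/(25743 - 855) = -77413/24888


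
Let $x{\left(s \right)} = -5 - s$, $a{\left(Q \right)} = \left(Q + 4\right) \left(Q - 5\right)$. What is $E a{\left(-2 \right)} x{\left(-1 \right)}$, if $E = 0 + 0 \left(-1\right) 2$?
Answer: $0$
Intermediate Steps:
$E = 0$ ($E = 0 + 0 \cdot 2 = 0 + 0 = 0$)
$a{\left(Q \right)} = \left(-5 + Q\right) \left(4 + Q\right)$ ($a{\left(Q \right)} = \left(4 + Q\right) \left(-5 + Q\right) = \left(-5 + Q\right) \left(4 + Q\right)$)
$E a{\left(-2 \right)} x{\left(-1 \right)} = 0 \left(-20 + \left(-2\right)^{2} - -2\right) \left(-5 - -1\right) = 0 \left(-20 + 4 + 2\right) \left(-5 + 1\right) = 0 \left(-14\right) \left(-4\right) = 0 \left(-4\right) = 0$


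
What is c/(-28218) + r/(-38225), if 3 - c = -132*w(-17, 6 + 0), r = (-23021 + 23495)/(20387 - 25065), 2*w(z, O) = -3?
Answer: 5813767097/840974234650 ≈ 0.0069131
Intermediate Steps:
w(z, O) = -3/2 (w(z, O) = (½)*(-3) = -3/2)
r = -237/2339 (r = 474/(-4678) = 474*(-1/4678) = -237/2339 ≈ -0.10133)
c = -195 (c = 3 - (-132)*(-3)/2 = 3 - 1*198 = 3 - 198 = -195)
c/(-28218) + r/(-38225) = -195/(-28218) - 237/2339/(-38225) = -195*(-1/28218) - 237/2339*(-1/38225) = 65/9406 + 237/89408275 = 5813767097/840974234650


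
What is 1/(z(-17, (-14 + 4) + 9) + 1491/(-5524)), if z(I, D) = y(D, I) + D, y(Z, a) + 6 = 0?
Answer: -5524/40159 ≈ -0.13755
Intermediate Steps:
y(Z, a) = -6 (y(Z, a) = -6 + 0 = -6)
z(I, D) = -6 + D
1/(z(-17, (-14 + 4) + 9) + 1491/(-5524)) = 1/((-6 + ((-14 + 4) + 9)) + 1491/(-5524)) = 1/((-6 + (-10 + 9)) + 1491*(-1/5524)) = 1/((-6 - 1) - 1491/5524) = 1/(-7 - 1491/5524) = 1/(-40159/5524) = -5524/40159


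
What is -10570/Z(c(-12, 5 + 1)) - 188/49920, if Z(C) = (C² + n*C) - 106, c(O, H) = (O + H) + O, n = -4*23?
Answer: -66000839/11693760 ≈ -5.6441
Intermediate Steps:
n = -92
c(O, H) = H + 2*O (c(O, H) = (H + O) + O = H + 2*O)
Z(C) = -106 + C² - 92*C (Z(C) = (C² - 92*C) - 106 = -106 + C² - 92*C)
-10570/Z(c(-12, 5 + 1)) - 188/49920 = -10570/(-106 + ((5 + 1) + 2*(-12))² - 92*((5 + 1) + 2*(-12))) - 188/49920 = -10570/(-106 + (6 - 24)² - 92*(6 - 24)) - 188*1/49920 = -10570/(-106 + (-18)² - 92*(-18)) - 47/12480 = -10570/(-106 + 324 + 1656) - 47/12480 = -10570/1874 - 47/12480 = -10570*1/1874 - 47/12480 = -5285/937 - 47/12480 = -66000839/11693760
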